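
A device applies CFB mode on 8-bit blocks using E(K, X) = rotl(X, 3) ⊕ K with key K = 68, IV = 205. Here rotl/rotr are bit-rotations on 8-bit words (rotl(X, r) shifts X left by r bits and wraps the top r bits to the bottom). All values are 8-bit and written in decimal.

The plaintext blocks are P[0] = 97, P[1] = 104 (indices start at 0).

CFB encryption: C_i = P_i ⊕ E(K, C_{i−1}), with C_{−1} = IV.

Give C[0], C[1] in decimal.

C[0] = 75, C[1] = 118

C[0]: E(K, 205) = 42; 97 ⊕ 42 = 75.
C[1]: E(K, 75) = 30; 104 ⊕ 30 = 118.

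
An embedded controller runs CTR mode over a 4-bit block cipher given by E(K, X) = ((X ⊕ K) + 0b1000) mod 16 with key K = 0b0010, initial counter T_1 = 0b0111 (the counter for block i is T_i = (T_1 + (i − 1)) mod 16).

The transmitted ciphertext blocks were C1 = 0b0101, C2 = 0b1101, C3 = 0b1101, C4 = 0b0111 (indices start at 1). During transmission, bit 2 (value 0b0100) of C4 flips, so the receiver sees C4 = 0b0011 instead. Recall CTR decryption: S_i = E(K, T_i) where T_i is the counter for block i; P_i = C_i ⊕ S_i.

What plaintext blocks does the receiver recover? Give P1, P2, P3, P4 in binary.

P1 = 0b1000, P2 = 0b1111, P3 = 0b1110, P4 = 0b0011

Only C4 changed, to 0b0011. In CTR, a change in C_i flips the same bit in P_i only; the keystream is unaffected. Decrypting the received ciphertext:
P1: T = 0b0111, S = E(K, T) = 0b1101; 0b0101 ⊕ 0b1101 = 0b1000.
P2: T = 0b1000, S = E(K, T) = 0b0010; 0b1101 ⊕ 0b0010 = 0b1111.
P3: T = 0b1001, S = E(K, T) = 0b0011; 0b1101 ⊕ 0b0011 = 0b1110.
P4: T = 0b1010, S = E(K, T) = 0b0000; 0b0011 ⊕ 0b0000 = 0b0011.
Blocks that differ from the original plaintext: P4.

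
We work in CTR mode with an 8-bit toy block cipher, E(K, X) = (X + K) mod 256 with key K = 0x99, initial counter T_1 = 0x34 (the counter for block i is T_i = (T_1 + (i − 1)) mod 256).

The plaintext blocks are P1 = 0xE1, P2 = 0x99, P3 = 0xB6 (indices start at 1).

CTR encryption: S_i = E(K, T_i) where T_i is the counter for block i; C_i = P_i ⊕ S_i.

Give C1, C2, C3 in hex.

C1: T = 0x34, S = E(K, T) = 0xCD; 0xE1 ⊕ 0xCD = 0x2C.
C2: T = 0x35, S = E(K, T) = 0xCE; 0x99 ⊕ 0xCE = 0x57.
C3: T = 0x36, S = E(K, T) = 0xCF; 0xB6 ⊕ 0xCF = 0x79.

C1 = 0x2C, C2 = 0x57, C3 = 0x79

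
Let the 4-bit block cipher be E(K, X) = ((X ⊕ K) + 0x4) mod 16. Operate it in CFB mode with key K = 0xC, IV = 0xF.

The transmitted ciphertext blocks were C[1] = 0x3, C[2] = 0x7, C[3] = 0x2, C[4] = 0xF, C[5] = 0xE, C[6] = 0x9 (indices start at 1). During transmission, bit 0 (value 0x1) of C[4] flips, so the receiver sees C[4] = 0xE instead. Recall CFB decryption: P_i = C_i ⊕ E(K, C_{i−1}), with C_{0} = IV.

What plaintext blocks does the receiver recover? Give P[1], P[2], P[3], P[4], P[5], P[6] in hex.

P[1] = 0x4, P[2] = 0x4, P[3] = 0xD, P[4] = 0xC, P[5] = 0x8, P[6] = 0xF

Only C[4] changed, to 0xE. In CFB, a change in C_i flips the same bit in P_i and garbles P_{i+1}. Decrypting the received ciphertext:
P[1]: E(K, 0xF) = 0x7; 0x3 ⊕ 0x7 = 0x4.
P[2]: E(K, 0x3) = 0x3; 0x7 ⊕ 0x3 = 0x4.
P[3]: E(K, 0x7) = 0xF; 0x2 ⊕ 0xF = 0xD.
P[4]: E(K, 0x2) = 0x2; 0xE ⊕ 0x2 = 0xC.
P[5]: E(K, 0xE) = 0x6; 0xE ⊕ 0x6 = 0x8.
P[6]: E(K, 0xE) = 0x6; 0x9 ⊕ 0x6 = 0xF.
Blocks that differ from the original plaintext: P[4], P[5].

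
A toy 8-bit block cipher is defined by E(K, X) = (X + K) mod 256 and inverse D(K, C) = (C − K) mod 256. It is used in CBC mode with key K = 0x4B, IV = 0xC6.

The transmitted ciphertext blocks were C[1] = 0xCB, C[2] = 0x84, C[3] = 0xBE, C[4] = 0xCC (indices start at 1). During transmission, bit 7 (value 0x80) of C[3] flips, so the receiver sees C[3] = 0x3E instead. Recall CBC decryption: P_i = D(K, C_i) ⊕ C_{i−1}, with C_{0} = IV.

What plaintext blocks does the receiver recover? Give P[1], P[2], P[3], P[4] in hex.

Only C[3] changed, to 0x3E. In CBC, a change in C_i garbles P_i and flips the same bit in P_{i+1}. Decrypting the received ciphertext:
P[1]: D(K, 0xCB) = 0x80; 0x80 ⊕ 0xC6 = 0x46.
P[2]: D(K, 0x84) = 0x39; 0x39 ⊕ 0xCB = 0xF2.
P[3]: D(K, 0x3E) = 0xF3; 0xF3 ⊕ 0x84 = 0x77.
P[4]: D(K, 0xCC) = 0x81; 0x81 ⊕ 0x3E = 0xBF.
Blocks that differ from the original plaintext: P[3], P[4].

P[1] = 0x46, P[2] = 0xF2, P[3] = 0x77, P[4] = 0xBF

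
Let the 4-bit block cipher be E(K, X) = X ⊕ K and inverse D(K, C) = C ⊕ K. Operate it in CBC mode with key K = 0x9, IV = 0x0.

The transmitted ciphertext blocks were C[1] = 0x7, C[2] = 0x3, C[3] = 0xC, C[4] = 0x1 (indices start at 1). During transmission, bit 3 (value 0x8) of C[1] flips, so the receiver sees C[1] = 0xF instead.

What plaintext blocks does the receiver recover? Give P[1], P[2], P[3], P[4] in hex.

P[1] = 0x6, P[2] = 0x5, P[3] = 0x6, P[4] = 0x4

CBC decryption: P_i = D(K, C_i) ⊕ C_{i−1}, with C_{0} = IV.
Only C[1] changed, to 0xF. In CBC, a change in C_i garbles P_i and flips the same bit in P_{i+1}. Decrypting the received ciphertext:
P[1]: D(K, 0xF) = 0x6; 0x6 ⊕ 0x0 = 0x6.
P[2]: D(K, 0x3) = 0xA; 0xA ⊕ 0xF = 0x5.
P[3]: D(K, 0xC) = 0x5; 0x5 ⊕ 0x3 = 0x6.
P[4]: D(K, 0x1) = 0x8; 0x8 ⊕ 0xC = 0x4.
Blocks that differ from the original plaintext: P[1], P[2].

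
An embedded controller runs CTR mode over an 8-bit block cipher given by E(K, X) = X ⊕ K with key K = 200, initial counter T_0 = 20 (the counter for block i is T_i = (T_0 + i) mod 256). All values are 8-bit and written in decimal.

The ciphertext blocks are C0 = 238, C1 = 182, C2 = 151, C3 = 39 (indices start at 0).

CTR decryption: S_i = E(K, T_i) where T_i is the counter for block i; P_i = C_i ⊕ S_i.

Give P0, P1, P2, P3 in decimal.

P0: T = 20, S = E(K, T) = 220; 238 ⊕ 220 = 50.
P1: T = 21, S = E(K, T) = 221; 182 ⊕ 221 = 107.
P2: T = 22, S = E(K, T) = 222; 151 ⊕ 222 = 73.
P3: T = 23, S = E(K, T) = 223; 39 ⊕ 223 = 248.

P0 = 50, P1 = 107, P2 = 73, P3 = 248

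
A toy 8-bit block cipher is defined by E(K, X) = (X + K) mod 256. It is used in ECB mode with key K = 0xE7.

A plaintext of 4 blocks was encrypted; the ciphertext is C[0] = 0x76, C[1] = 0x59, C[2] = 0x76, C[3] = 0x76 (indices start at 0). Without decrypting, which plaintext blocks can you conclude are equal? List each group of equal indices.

P[0] = P[2] = P[3]

ECB encrypts each block independently with the same key, so equal ciphertext blocks imply equal plaintext blocks.
C[0] = C[2] = C[3] = 0x76, so P[0] = P[2] = P[3].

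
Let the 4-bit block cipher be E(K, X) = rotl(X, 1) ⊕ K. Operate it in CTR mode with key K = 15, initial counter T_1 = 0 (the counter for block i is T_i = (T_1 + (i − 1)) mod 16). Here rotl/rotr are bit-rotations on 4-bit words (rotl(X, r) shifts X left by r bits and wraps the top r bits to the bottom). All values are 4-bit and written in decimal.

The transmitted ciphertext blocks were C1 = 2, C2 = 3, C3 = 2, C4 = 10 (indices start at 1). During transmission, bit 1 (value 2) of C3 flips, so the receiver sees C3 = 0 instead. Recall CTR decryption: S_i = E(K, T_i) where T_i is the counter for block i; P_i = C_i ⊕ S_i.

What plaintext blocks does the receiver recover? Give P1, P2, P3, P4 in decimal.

Only C3 changed, to 0. In CTR, a change in C_i flips the same bit in P_i only; the keystream is unaffected. Decrypting the received ciphertext:
P1: T = 0, S = E(K, T) = 15; 2 ⊕ 15 = 13.
P2: T = 1, S = E(K, T) = 13; 3 ⊕ 13 = 14.
P3: T = 2, S = E(K, T) = 11; 0 ⊕ 11 = 11.
P4: T = 3, S = E(K, T) = 9; 10 ⊕ 9 = 3.
Blocks that differ from the original plaintext: P3.

P1 = 13, P2 = 14, P3 = 11, P4 = 3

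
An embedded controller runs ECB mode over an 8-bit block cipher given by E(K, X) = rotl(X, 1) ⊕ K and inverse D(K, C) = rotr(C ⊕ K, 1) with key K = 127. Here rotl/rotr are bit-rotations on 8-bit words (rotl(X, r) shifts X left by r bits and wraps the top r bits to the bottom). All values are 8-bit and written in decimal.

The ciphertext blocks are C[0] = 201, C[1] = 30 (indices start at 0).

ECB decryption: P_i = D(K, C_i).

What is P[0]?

P[0]: D(K, 201) = 91.

P[0] = 91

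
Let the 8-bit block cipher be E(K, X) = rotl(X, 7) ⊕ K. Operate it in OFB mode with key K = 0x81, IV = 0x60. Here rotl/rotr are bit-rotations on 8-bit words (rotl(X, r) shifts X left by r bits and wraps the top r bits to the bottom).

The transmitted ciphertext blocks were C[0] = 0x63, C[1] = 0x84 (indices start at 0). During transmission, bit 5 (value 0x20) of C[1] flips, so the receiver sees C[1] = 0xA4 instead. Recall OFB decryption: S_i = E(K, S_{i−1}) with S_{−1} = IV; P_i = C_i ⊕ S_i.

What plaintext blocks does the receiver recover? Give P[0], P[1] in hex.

P[0] = 0xD2, P[1] = 0xFD

Only C[1] changed, to 0xA4. In OFB, a change in C_i flips the same bit in P_i only; the keystream is unaffected. Decrypting the received ciphertext:
P[0]: S = E(K, 0x60) = 0xB1; 0x63 ⊕ 0xB1 = 0xD2.
P[1]: S = E(K, 0xB1) = 0x59; 0xA4 ⊕ 0x59 = 0xFD.
Blocks that differ from the original plaintext: P[1].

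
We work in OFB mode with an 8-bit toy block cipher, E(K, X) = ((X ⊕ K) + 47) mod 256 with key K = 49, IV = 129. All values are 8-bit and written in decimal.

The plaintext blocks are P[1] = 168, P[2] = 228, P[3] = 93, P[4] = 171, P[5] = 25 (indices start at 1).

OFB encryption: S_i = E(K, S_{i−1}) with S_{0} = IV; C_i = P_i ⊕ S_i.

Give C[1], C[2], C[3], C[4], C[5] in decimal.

C[1] = 119, C[2] = 249, C[3] = 6, C[4] = 50, C[5] = 206

C[1]: S = E(K, 129) = 223; 168 ⊕ 223 = 119.
C[2]: S = E(K, 223) = 29; 228 ⊕ 29 = 249.
C[3]: S = E(K, 29) = 91; 93 ⊕ 91 = 6.
C[4]: S = E(K, 91) = 153; 171 ⊕ 153 = 50.
C[5]: S = E(K, 153) = 215; 25 ⊕ 215 = 206.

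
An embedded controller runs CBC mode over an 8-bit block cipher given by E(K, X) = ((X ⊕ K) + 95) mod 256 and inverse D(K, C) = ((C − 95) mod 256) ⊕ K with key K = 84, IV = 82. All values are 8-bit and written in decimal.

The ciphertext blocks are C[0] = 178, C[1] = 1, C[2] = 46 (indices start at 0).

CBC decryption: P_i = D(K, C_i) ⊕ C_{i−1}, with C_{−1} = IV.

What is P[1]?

P[1] = 68

P[1]: D(K, 1) = 246; 246 ⊕ 178 = 68.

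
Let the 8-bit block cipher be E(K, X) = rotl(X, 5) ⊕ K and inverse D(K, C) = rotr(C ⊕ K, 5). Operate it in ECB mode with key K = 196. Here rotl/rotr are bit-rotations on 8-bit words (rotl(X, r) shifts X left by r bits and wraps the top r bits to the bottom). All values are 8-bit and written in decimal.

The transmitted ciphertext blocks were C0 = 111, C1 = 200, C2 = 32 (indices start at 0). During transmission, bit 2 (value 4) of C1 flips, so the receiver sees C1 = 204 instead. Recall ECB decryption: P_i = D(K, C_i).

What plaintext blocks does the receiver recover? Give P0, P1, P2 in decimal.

P0 = 93, P1 = 64, P2 = 39

Only C1 changed, to 204. In ECB, a change in C_i affects only P_i. Decrypting the received ciphertext:
P0: D(K, 111) = 93.
P1: D(K, 204) = 64.
P2: D(K, 32) = 39.
Blocks that differ from the original plaintext: P1.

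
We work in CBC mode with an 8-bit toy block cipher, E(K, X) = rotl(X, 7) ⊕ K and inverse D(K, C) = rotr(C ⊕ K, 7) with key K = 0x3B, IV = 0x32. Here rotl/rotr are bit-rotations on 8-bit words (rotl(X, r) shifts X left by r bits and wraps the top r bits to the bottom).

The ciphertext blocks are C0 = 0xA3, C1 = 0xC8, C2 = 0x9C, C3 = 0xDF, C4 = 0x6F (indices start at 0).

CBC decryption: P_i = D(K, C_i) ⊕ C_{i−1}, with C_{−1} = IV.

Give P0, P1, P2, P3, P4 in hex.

P0: D(K, 0xA3) = 0x31; 0x31 ⊕ 0x32 = 0x03.
P1: D(K, 0xC8) = 0xE7; 0xE7 ⊕ 0xA3 = 0x44.
P2: D(K, 0x9C) = 0x4F; 0x4F ⊕ 0xC8 = 0x87.
P3: D(K, 0xDF) = 0xC9; 0xC9 ⊕ 0x9C = 0x55.
P4: D(K, 0x6F) = 0xA8; 0xA8 ⊕ 0xDF = 0x77.

P0 = 0x03, P1 = 0x44, P2 = 0x87, P3 = 0x55, P4 = 0x77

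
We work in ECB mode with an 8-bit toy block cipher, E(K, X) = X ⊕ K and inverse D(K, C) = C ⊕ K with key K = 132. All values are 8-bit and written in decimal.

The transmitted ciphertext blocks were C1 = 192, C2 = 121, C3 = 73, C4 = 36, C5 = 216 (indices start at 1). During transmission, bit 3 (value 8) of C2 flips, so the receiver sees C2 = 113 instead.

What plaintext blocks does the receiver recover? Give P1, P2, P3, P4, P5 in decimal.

ECB decryption: P_i = D(K, C_i).
Only C2 changed, to 113. In ECB, a change in C_i affects only P_i. Decrypting the received ciphertext:
P1: D(K, 192) = 68.
P2: D(K, 113) = 245.
P3: D(K, 73) = 205.
P4: D(K, 36) = 160.
P5: D(K, 216) = 92.
Blocks that differ from the original plaintext: P2.

P1 = 68, P2 = 245, P3 = 205, P4 = 160, P5 = 92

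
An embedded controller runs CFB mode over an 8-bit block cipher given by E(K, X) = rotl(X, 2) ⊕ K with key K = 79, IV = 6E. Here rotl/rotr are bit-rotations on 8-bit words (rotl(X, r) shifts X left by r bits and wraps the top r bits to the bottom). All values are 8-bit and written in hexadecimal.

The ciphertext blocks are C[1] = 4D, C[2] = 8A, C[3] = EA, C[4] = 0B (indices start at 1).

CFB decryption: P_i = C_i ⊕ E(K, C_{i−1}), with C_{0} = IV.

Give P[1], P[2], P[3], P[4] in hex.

P[1] = 8D, P[2] = C6, P[3] = B9, P[4] = D9

P[1]: E(K, 6E) = C0; 4D ⊕ C0 = 8D.
P[2]: E(K, 4D) = 4C; 8A ⊕ 4C = C6.
P[3]: E(K, 8A) = 53; EA ⊕ 53 = B9.
P[4]: E(K, EA) = D2; 0B ⊕ D2 = D9.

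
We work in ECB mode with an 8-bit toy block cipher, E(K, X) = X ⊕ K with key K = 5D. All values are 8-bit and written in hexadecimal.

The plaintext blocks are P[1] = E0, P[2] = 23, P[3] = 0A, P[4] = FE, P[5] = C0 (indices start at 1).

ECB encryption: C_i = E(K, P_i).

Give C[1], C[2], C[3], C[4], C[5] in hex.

C[1] = BD, C[2] = 7E, C[3] = 57, C[4] = A3, C[5] = 9D

C[1]: E(K, E0) = BD.
C[2]: E(K, 23) = 7E.
C[3]: E(K, 0A) = 57.
C[4]: E(K, FE) = A3.
C[5]: E(K, C0) = 9D.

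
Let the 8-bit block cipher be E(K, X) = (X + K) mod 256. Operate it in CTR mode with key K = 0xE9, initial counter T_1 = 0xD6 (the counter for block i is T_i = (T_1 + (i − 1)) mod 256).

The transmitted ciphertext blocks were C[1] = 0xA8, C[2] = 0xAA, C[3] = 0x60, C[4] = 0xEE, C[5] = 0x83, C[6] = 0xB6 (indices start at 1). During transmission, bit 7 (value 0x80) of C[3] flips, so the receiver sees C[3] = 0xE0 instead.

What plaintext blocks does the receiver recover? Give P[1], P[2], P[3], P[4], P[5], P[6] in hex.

CTR decryption: S_i = E(K, T_i) where T_i is the counter for block i; P_i = C_i ⊕ S_i.
Only C[3] changed, to 0xE0. In CTR, a change in C_i flips the same bit in P_i only; the keystream is unaffected. Decrypting the received ciphertext:
P[1]: T = 0xD6, S = E(K, T) = 0xBF; 0xA8 ⊕ 0xBF = 0x17.
P[2]: T = 0xD7, S = E(K, T) = 0xC0; 0xAA ⊕ 0xC0 = 0x6A.
P[3]: T = 0xD8, S = E(K, T) = 0xC1; 0xE0 ⊕ 0xC1 = 0x21.
P[4]: T = 0xD9, S = E(K, T) = 0xC2; 0xEE ⊕ 0xC2 = 0x2C.
P[5]: T = 0xDA, S = E(K, T) = 0xC3; 0x83 ⊕ 0xC3 = 0x40.
P[6]: T = 0xDB, S = E(K, T) = 0xC4; 0xB6 ⊕ 0xC4 = 0x72.
Blocks that differ from the original plaintext: P[3].

P[1] = 0x17, P[2] = 0x6A, P[3] = 0x21, P[4] = 0x2C, P[5] = 0x40, P[6] = 0x72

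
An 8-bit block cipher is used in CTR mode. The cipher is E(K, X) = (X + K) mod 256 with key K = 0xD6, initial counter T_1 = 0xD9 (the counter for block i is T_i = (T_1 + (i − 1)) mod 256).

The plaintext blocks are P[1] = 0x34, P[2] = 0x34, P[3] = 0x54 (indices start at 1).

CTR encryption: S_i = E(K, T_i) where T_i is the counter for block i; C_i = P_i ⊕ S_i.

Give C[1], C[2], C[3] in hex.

C[1]: T = 0xD9, S = E(K, T) = 0xAF; 0x34 ⊕ 0xAF = 0x9B.
C[2]: T = 0xDA, S = E(K, T) = 0xB0; 0x34 ⊕ 0xB0 = 0x84.
C[3]: T = 0xDB, S = E(K, T) = 0xB1; 0x54 ⊕ 0xB1 = 0xE5.

C[1] = 0x9B, C[2] = 0x84, C[3] = 0xE5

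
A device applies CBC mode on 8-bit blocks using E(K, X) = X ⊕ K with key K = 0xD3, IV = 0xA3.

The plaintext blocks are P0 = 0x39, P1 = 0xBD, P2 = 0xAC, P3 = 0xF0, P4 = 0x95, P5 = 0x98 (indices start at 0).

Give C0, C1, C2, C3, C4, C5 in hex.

C0 = 0x49, C1 = 0x27, C2 = 0x58, C3 = 0x7B, C4 = 0x3D, C5 = 0x76

CBC encryption: C_i = E(K, P_i ⊕ C_{i−1}), with C_{−1} = IV.
C0: P0 ⊕ 0xA3 = 0x9A; E(K, 0x9A) = 0x49.
C1: P1 ⊕ 0x49 = 0xF4; E(K, 0xF4) = 0x27.
C2: P2 ⊕ 0x27 = 0x8B; E(K, 0x8B) = 0x58.
C3: P3 ⊕ 0x58 = 0xA8; E(K, 0xA8) = 0x7B.
C4: P4 ⊕ 0x7B = 0xEE; E(K, 0xEE) = 0x3D.
C5: P5 ⊕ 0x3D = 0xA5; E(K, 0xA5) = 0x76.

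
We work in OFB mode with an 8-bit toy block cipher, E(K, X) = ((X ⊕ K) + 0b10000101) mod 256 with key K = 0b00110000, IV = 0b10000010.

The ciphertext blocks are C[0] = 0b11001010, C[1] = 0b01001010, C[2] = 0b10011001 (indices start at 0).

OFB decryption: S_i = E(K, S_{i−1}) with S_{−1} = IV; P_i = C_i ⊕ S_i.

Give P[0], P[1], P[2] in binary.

P[0] = 0b11111101, P[1] = 0b11000110, P[2] = 0b11011000

P[0]: S = E(K, 0b10000010) = 0b00110111; 0b11001010 ⊕ 0b00110111 = 0b11111101.
P[1]: S = E(K, 0b00110111) = 0b10001100; 0b01001010 ⊕ 0b10001100 = 0b11000110.
P[2]: S = E(K, 0b10001100) = 0b01000001; 0b10011001 ⊕ 0b01000001 = 0b11011000.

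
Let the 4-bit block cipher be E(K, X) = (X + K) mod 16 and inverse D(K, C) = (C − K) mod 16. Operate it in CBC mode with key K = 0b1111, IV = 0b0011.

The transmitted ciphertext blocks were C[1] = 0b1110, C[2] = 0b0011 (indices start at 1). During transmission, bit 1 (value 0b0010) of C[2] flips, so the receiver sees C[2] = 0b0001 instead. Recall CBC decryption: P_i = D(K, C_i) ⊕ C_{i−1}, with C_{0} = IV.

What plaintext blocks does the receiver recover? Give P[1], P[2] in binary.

Only C[2] changed, to 0b0001. In CBC, a change in C_i garbles P_i and flips the same bit in P_{i+1}. Decrypting the received ciphertext:
P[1]: D(K, 0b1110) = 0b1111; 0b1111 ⊕ 0b0011 = 0b1100.
P[2]: D(K, 0b0001) = 0b0010; 0b0010 ⊕ 0b1110 = 0b1100.
Blocks that differ from the original plaintext: P[2].

P[1] = 0b1100, P[2] = 0b1100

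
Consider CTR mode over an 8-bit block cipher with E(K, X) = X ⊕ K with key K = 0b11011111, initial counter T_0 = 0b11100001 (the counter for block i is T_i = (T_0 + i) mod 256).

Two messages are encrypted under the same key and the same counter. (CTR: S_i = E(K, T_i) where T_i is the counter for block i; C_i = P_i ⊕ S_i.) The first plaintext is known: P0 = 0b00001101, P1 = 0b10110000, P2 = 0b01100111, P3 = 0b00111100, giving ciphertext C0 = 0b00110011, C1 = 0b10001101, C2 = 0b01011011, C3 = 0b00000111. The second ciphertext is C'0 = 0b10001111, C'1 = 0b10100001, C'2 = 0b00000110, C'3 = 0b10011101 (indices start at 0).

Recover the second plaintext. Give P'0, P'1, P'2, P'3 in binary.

In CTR with a reused counter, both messages share the same keystream S_i, so C_i ⊕ C'_i = P_i ⊕ P'_i and thus P'_i = P_i ⊕ C_i ⊕ C'_i.
P'0: 0b00001101 ⊕ 0b00110011 ⊕ 0b10001111 = 0b10110001.
P'1: 0b10110000 ⊕ 0b10001101 ⊕ 0b10100001 = 0b10011100.
P'2: 0b01100111 ⊕ 0b01011011 ⊕ 0b00000110 = 0b00111010.
P'3: 0b00111100 ⊕ 0b00000111 ⊕ 0b10011101 = 0b10100110.

P'0 = 0b10110001, P'1 = 0b10011100, P'2 = 0b00111010, P'3 = 0b10100110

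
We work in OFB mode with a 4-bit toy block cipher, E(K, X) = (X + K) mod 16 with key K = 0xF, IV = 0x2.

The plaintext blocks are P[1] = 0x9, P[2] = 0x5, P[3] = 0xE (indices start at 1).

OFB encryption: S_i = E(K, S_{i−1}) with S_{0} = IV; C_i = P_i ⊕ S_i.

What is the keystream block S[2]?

0x0

C[1]: S = E(K, 0x2) = 0x1; 0x9 ⊕ 0x1 = 0x8.
C[2]: S = E(K, 0x1) = 0x0; 0x5 ⊕ 0x0 = 0x5.
So S[2] = 0x0.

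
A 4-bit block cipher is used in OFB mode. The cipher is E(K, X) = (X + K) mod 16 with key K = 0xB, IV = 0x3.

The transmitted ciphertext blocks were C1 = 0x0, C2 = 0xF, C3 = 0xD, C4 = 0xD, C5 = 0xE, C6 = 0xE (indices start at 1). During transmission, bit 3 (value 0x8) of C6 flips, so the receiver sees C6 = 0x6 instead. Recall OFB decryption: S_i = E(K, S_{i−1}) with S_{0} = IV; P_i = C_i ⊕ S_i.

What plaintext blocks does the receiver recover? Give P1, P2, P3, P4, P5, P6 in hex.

Only C6 changed, to 0x6. In OFB, a change in C_i flips the same bit in P_i only; the keystream is unaffected. Decrypting the received ciphertext:
P1: S = E(K, 0x3) = 0xE; 0x0 ⊕ 0xE = 0xE.
P2: S = E(K, 0xE) = 0x9; 0xF ⊕ 0x9 = 0x6.
P3: S = E(K, 0x9) = 0x4; 0xD ⊕ 0x4 = 0x9.
P4: S = E(K, 0x4) = 0xF; 0xD ⊕ 0xF = 0x2.
P5: S = E(K, 0xF) = 0xA; 0xE ⊕ 0xA = 0x4.
P6: S = E(K, 0xA) = 0x5; 0x6 ⊕ 0x5 = 0x3.
Blocks that differ from the original plaintext: P6.

P1 = 0xE, P2 = 0x6, P3 = 0x9, P4 = 0x2, P5 = 0x4, P6 = 0x3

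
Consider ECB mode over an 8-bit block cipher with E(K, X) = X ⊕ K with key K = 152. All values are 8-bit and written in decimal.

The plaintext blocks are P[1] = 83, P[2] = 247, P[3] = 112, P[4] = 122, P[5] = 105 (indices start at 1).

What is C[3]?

ECB encryption: C_i = E(K, P_i).
C[3]: E(K, 112) = 232.

C[3] = 232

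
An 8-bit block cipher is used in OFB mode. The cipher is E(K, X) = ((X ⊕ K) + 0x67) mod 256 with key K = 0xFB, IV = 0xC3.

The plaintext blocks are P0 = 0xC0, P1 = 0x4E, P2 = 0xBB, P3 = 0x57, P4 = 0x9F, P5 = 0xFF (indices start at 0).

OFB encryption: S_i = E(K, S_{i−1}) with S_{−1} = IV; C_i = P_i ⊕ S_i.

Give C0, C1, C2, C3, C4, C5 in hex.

C0 = 0x5F, C1 = 0x85, C2 = 0x2C, C3 = 0x84, C4 = 0x10, C5 = 0x24

C0: S = E(K, 0xC3) = 0x9F; 0xC0 ⊕ 0x9F = 0x5F.
C1: S = E(K, 0x9F) = 0xCB; 0x4E ⊕ 0xCB = 0x85.
C2: S = E(K, 0xCB) = 0x97; 0xBB ⊕ 0x97 = 0x2C.
C3: S = E(K, 0x97) = 0xD3; 0x57 ⊕ 0xD3 = 0x84.
C4: S = E(K, 0xD3) = 0x8F; 0x9F ⊕ 0x8F = 0x10.
C5: S = E(K, 0x8F) = 0xDB; 0xFF ⊕ 0xDB = 0x24.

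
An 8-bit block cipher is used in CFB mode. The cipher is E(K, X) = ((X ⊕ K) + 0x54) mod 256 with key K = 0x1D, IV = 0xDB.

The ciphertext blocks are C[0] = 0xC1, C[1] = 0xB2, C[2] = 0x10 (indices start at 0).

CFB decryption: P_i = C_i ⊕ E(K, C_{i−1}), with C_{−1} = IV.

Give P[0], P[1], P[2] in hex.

P[0] = 0xDB, P[1] = 0x82, P[2] = 0x13

P[0]: E(K, 0xDB) = 0x1A; 0xC1 ⊕ 0x1A = 0xDB.
P[1]: E(K, 0xC1) = 0x30; 0xB2 ⊕ 0x30 = 0x82.
P[2]: E(K, 0xB2) = 0x03; 0x10 ⊕ 0x03 = 0x13.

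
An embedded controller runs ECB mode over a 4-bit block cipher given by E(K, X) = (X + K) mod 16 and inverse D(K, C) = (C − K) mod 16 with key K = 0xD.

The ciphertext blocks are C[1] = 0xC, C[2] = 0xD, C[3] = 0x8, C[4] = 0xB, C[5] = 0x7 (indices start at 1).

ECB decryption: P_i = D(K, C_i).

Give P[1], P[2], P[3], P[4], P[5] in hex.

P[1] = 0xF, P[2] = 0x0, P[3] = 0xB, P[4] = 0xE, P[5] = 0xA

P[1]: D(K, 0xC) = 0xF.
P[2]: D(K, 0xD) = 0x0.
P[3]: D(K, 0x8) = 0xB.
P[4]: D(K, 0xB) = 0xE.
P[5]: D(K, 0x7) = 0xA.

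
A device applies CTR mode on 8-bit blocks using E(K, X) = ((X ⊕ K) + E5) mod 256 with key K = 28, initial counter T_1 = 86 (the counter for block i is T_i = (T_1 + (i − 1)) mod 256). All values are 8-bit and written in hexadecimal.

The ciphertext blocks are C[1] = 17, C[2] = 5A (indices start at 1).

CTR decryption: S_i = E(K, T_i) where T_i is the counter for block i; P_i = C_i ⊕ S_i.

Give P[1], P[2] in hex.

P[1]: T = 86, S = E(K, T) = 93; 17 ⊕ 93 = 84.
P[2]: T = 87, S = E(K, T) = 94; 5A ⊕ 94 = CE.

P[1] = 84, P[2] = CE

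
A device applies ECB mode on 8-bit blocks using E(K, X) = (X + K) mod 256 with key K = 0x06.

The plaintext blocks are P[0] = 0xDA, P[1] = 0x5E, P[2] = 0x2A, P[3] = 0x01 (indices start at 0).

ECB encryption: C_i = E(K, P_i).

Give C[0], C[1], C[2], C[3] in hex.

C[0] = 0xE0, C[1] = 0x64, C[2] = 0x30, C[3] = 0x07

C[0]: E(K, 0xDA) = 0xE0.
C[1]: E(K, 0x5E) = 0x64.
C[2]: E(K, 0x2A) = 0x30.
C[3]: E(K, 0x01) = 0x07.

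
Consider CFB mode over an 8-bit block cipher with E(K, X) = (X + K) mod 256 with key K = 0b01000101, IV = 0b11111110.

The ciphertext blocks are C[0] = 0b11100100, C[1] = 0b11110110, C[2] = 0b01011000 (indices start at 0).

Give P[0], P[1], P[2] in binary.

CFB decryption: P_i = C_i ⊕ E(K, C_{i−1}), with C_{−1} = IV.
P[0]: E(K, 0b11111110) = 0b01000011; 0b11100100 ⊕ 0b01000011 = 0b10100111.
P[1]: E(K, 0b11100100) = 0b00101001; 0b11110110 ⊕ 0b00101001 = 0b11011111.
P[2]: E(K, 0b11110110) = 0b00111011; 0b01011000 ⊕ 0b00111011 = 0b01100011.

P[0] = 0b10100111, P[1] = 0b11011111, P[2] = 0b01100011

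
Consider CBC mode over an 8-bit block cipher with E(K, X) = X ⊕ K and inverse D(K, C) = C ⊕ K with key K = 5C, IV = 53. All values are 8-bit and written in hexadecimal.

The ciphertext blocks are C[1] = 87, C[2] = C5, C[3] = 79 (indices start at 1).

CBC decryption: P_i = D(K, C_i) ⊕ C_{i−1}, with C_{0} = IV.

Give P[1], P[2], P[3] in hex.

P[1]: D(K, 87) = DB; DB ⊕ 53 = 88.
P[2]: D(K, C5) = 99; 99 ⊕ 87 = 1E.
P[3]: D(K, 79) = 25; 25 ⊕ C5 = E0.

P[1] = 88, P[2] = 1E, P[3] = E0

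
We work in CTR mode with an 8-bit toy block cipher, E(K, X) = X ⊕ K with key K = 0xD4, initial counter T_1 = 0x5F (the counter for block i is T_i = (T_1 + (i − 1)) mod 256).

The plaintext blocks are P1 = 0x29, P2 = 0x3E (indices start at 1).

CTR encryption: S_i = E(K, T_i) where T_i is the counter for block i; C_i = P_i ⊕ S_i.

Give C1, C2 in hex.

C1: T = 0x5F, S = E(K, T) = 0x8B; 0x29 ⊕ 0x8B = 0xA2.
C2: T = 0x60, S = E(K, T) = 0xB4; 0x3E ⊕ 0xB4 = 0x8A.

C1 = 0xA2, C2 = 0x8A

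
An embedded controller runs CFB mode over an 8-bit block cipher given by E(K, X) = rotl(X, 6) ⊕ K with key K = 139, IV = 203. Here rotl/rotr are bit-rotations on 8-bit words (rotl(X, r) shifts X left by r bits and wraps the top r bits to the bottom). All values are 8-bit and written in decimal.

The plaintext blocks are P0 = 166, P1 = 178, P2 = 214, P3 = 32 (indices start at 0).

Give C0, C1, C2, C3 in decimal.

C0 = 223, C1 = 206, C2 = 238, C3 = 16

CFB encryption: C_i = P_i ⊕ E(K, C_{i−1}), with C_{−1} = IV.
C0: E(K, 203) = 121; 166 ⊕ 121 = 223.
C1: E(K, 223) = 124; 178 ⊕ 124 = 206.
C2: E(K, 206) = 56; 214 ⊕ 56 = 238.
C3: E(K, 238) = 48; 32 ⊕ 48 = 16.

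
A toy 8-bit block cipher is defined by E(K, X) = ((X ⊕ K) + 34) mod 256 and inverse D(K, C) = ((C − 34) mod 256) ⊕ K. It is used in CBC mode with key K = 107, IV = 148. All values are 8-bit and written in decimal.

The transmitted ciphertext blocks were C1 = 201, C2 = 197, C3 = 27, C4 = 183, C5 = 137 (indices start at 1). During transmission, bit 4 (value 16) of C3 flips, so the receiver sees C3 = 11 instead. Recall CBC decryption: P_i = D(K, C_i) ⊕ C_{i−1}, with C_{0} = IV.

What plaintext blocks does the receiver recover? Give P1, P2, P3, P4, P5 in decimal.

P1 = 88, P2 = 1, P3 = 71, P4 = 245, P5 = 187

Only C3 changed, to 11. In CBC, a change in C_i garbles P_i and flips the same bit in P_{i+1}. Decrypting the received ciphertext:
P1: D(K, 201) = 204; 204 ⊕ 148 = 88.
P2: D(K, 197) = 200; 200 ⊕ 201 = 1.
P3: D(K, 11) = 130; 130 ⊕ 197 = 71.
P4: D(K, 183) = 254; 254 ⊕ 11 = 245.
P5: D(K, 137) = 12; 12 ⊕ 183 = 187.
Blocks that differ from the original plaintext: P3, P4.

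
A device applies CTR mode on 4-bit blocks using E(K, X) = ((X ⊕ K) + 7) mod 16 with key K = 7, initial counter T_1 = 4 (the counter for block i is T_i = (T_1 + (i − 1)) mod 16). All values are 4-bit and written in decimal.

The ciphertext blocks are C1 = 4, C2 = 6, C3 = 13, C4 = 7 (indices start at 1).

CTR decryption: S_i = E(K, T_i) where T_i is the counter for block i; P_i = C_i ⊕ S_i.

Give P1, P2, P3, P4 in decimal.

P1 = 14, P2 = 15, P3 = 5, P4 = 0

P1: T = 4, S = E(K, T) = 10; 4 ⊕ 10 = 14.
P2: T = 5, S = E(K, T) = 9; 6 ⊕ 9 = 15.
P3: T = 6, S = E(K, T) = 8; 13 ⊕ 8 = 5.
P4: T = 7, S = E(K, T) = 7; 7 ⊕ 7 = 0.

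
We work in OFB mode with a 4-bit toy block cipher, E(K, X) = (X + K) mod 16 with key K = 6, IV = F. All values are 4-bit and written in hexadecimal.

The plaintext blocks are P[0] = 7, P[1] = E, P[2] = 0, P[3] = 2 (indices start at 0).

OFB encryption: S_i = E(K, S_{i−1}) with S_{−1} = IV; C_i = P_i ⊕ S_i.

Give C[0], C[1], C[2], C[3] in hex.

C[0] = 2, C[1] = 5, C[2] = 1, C[3] = 5

C[0]: S = E(K, F) = 5; 7 ⊕ 5 = 2.
C[1]: S = E(K, 5) = B; E ⊕ B = 5.
C[2]: S = E(K, B) = 1; 0 ⊕ 1 = 1.
C[3]: S = E(K, 1) = 7; 2 ⊕ 7 = 5.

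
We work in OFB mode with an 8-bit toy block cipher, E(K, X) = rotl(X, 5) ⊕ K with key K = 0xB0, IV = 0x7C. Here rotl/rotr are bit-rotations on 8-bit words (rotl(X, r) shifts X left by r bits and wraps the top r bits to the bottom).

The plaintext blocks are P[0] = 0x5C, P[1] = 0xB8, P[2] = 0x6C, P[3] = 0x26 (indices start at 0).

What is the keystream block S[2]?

OFB encryption: S_i = E(K, S_{i−1}) with S_{−1} = IV; C_i = P_i ⊕ S_i.
C[0]: S = E(K, 0x7C) = 0x3F; 0x5C ⊕ 0x3F = 0x63.
C[1]: S = E(K, 0x3F) = 0x57; 0xB8 ⊕ 0x57 = 0xEF.
C[2]: S = E(K, 0x57) = 0x5A; 0x6C ⊕ 0x5A = 0x36.
So S[2] = 0x5A.

0x5A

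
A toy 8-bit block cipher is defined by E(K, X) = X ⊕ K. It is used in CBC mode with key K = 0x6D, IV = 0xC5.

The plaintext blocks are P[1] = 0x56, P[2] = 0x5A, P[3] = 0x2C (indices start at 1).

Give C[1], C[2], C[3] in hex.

C[1] = 0xFE, C[2] = 0xC9, C[3] = 0x88

CBC encryption: C_i = E(K, P_i ⊕ C_{i−1}), with C_{0} = IV.
C[1]: P[1] ⊕ 0xC5 = 0x93; E(K, 0x93) = 0xFE.
C[2]: P[2] ⊕ 0xFE = 0xA4; E(K, 0xA4) = 0xC9.
C[3]: P[3] ⊕ 0xC9 = 0xE5; E(K, 0xE5) = 0x88.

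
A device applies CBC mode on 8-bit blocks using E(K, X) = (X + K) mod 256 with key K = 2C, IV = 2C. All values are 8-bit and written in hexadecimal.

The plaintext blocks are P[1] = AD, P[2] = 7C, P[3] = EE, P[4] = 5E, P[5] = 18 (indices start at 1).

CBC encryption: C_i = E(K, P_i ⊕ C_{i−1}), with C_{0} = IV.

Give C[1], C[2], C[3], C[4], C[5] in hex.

C[1] = AD, C[2] = FD, C[3] = 3F, C[4] = 8D, C[5] = C1

C[1]: P[1] ⊕ 2C = 81; E(K, 81) = AD.
C[2]: P[2] ⊕ AD = D1; E(K, D1) = FD.
C[3]: P[3] ⊕ FD = 13; E(K, 13) = 3F.
C[4]: P[4] ⊕ 3F = 61; E(K, 61) = 8D.
C[5]: P[5] ⊕ 8D = 95; E(K, 95) = C1.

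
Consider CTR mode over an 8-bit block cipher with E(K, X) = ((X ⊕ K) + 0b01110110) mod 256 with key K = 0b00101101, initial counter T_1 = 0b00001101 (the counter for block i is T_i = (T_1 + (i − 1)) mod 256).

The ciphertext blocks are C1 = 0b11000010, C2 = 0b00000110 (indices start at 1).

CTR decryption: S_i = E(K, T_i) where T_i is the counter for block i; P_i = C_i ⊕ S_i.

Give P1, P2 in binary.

P1 = 0b01010100, P2 = 0b10011111

P1: T = 0b00001101, S = E(K, T) = 0b10010110; 0b11000010 ⊕ 0b10010110 = 0b01010100.
P2: T = 0b00001110, S = E(K, T) = 0b10011001; 0b00000110 ⊕ 0b10011001 = 0b10011111.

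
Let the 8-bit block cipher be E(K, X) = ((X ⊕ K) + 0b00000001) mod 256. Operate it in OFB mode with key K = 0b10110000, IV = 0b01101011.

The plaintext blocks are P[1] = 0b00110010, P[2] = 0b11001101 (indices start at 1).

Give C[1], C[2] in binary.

C[1] = 0b11101110, C[2] = 0b10100000

OFB encryption: S_i = E(K, S_{i−1}) with S_{0} = IV; C_i = P_i ⊕ S_i.
C[1]: S = E(K, 0b01101011) = 0b11011100; 0b00110010 ⊕ 0b11011100 = 0b11101110.
C[2]: S = E(K, 0b11011100) = 0b01101101; 0b11001101 ⊕ 0b01101101 = 0b10100000.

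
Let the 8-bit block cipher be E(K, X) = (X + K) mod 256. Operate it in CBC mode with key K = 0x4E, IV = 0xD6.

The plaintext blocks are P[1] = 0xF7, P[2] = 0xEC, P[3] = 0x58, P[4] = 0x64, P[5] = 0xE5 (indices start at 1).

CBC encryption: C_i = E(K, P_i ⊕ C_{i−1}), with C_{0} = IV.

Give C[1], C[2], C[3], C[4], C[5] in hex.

C[1] = 0x6F, C[2] = 0xD1, C[3] = 0xD7, C[4] = 0x01, C[5] = 0x32

C[1]: P[1] ⊕ 0xD6 = 0x21; E(K, 0x21) = 0x6F.
C[2]: P[2] ⊕ 0x6F = 0x83; E(K, 0x83) = 0xD1.
C[3]: P[3] ⊕ 0xD1 = 0x89; E(K, 0x89) = 0xD7.
C[4]: P[4] ⊕ 0xD7 = 0xB3; E(K, 0xB3) = 0x01.
C[5]: P[5] ⊕ 0x01 = 0xE4; E(K, 0xE4) = 0x32.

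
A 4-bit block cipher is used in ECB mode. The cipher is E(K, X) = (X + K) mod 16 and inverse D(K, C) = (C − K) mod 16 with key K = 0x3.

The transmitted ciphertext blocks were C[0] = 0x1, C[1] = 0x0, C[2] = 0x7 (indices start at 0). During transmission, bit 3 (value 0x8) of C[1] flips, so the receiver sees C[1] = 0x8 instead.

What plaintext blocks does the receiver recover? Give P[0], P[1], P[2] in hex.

ECB decryption: P_i = D(K, C_i).
Only C[1] changed, to 0x8. In ECB, a change in C_i affects only P_i. Decrypting the received ciphertext:
P[0]: D(K, 0x1) = 0xE.
P[1]: D(K, 0x8) = 0x5.
P[2]: D(K, 0x7) = 0x4.
Blocks that differ from the original plaintext: P[1].

P[0] = 0xE, P[1] = 0x5, P[2] = 0x4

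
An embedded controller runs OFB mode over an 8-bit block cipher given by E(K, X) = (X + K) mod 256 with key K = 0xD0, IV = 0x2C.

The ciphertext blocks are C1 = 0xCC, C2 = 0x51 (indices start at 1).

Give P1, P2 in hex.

P1 = 0x30, P2 = 0x9D

OFB decryption: S_i = E(K, S_{i−1}) with S_{0} = IV; P_i = C_i ⊕ S_i.
P1: S = E(K, 0x2C) = 0xFC; 0xCC ⊕ 0xFC = 0x30.
P2: S = E(K, 0xFC) = 0xCC; 0x51 ⊕ 0xCC = 0x9D.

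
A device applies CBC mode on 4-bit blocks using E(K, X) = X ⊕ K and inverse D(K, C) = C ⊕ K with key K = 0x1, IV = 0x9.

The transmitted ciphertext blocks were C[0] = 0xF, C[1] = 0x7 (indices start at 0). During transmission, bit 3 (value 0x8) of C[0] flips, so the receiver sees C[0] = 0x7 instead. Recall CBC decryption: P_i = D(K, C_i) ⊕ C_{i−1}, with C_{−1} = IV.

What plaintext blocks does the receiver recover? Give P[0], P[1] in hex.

P[0] = 0xF, P[1] = 0x1

Only C[0] changed, to 0x7. In CBC, a change in C_i garbles P_i and flips the same bit in P_{i+1}. Decrypting the received ciphertext:
P[0]: D(K, 0x7) = 0x6; 0x6 ⊕ 0x9 = 0xF.
P[1]: D(K, 0x7) = 0x6; 0x6 ⊕ 0x7 = 0x1.
Blocks that differ from the original plaintext: P[0], P[1].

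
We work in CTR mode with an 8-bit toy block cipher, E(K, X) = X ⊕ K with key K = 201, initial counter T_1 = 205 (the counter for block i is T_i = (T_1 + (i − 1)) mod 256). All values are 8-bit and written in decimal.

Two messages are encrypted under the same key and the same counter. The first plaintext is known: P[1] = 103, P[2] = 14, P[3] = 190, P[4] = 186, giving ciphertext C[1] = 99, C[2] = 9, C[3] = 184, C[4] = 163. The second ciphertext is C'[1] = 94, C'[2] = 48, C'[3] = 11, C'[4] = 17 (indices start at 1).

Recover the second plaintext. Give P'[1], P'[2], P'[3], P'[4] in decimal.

In CTR with a reused counter, both messages share the same keystream S_i, so C_i ⊕ C'_i = P_i ⊕ P'_i and thus P'_i = P_i ⊕ C_i ⊕ C'_i.
P'[1]: 103 ⊕ 99 ⊕ 94 = 90.
P'[2]: 14 ⊕ 9 ⊕ 48 = 55.
P'[3]: 190 ⊕ 184 ⊕ 11 = 13.
P'[4]: 186 ⊕ 163 ⊕ 17 = 8.

P'[1] = 90, P'[2] = 55, P'[3] = 13, P'[4] = 8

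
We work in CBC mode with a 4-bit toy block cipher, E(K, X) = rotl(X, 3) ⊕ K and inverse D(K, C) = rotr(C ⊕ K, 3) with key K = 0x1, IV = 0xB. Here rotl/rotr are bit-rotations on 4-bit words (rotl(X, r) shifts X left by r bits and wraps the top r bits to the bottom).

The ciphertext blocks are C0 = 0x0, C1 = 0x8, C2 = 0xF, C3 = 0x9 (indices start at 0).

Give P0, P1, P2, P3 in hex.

CBC decryption: P_i = D(K, C_i) ⊕ C_{i−1}, with C_{−1} = IV.
P0: D(K, 0x0) = 0x2; 0x2 ⊕ 0xB = 0x9.
P1: D(K, 0x8) = 0x3; 0x3 ⊕ 0x0 = 0x3.
P2: D(K, 0xF) = 0xD; 0xD ⊕ 0x8 = 0x5.
P3: D(K, 0x9) = 0x1; 0x1 ⊕ 0xF = 0xE.

P0 = 0x9, P1 = 0x3, P2 = 0x5, P3 = 0xE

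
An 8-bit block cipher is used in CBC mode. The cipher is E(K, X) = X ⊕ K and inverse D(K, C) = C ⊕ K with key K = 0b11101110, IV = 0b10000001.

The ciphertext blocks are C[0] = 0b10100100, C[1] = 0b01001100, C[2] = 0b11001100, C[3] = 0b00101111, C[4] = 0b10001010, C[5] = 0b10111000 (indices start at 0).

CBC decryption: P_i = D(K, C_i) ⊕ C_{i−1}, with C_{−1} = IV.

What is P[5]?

P[5] = 0b11011100

P[5]: D(K, 0b10111000) = 0b01010110; 0b01010110 ⊕ 0b10001010 = 0b11011100.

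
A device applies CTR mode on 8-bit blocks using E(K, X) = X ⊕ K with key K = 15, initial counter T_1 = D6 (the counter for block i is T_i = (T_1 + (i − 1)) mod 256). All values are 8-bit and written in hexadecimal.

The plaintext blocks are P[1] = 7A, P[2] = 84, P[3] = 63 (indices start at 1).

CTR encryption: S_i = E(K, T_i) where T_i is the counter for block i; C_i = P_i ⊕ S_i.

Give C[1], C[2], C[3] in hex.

C[1]: T = D6, S = E(K, T) = C3; 7A ⊕ C3 = B9.
C[2]: T = D7, S = E(K, T) = C2; 84 ⊕ C2 = 46.
C[3]: T = D8, S = E(K, T) = CD; 63 ⊕ CD = AE.

C[1] = B9, C[2] = 46, C[3] = AE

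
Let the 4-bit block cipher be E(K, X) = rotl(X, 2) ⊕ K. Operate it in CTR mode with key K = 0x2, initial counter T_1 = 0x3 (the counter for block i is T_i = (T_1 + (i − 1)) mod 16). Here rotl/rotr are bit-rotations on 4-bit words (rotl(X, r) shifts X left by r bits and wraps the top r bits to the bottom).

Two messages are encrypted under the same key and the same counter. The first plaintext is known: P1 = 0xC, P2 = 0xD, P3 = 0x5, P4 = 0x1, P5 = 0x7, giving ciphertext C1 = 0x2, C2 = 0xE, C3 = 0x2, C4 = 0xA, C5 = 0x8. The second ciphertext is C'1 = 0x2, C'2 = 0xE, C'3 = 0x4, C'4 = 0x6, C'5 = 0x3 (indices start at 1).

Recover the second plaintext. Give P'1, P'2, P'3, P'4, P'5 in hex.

In CTR with a reused counter, both messages share the same keystream S_i, so C_i ⊕ C'_i = P_i ⊕ P'_i and thus P'_i = P_i ⊕ C_i ⊕ C'_i.
P'1: 0xC ⊕ 0x2 ⊕ 0x2 = 0xC.
P'2: 0xD ⊕ 0xE ⊕ 0xE = 0xD.
P'3: 0x5 ⊕ 0x2 ⊕ 0x4 = 0x3.
P'4: 0x1 ⊕ 0xA ⊕ 0x6 = 0xD.
P'5: 0x7 ⊕ 0x8 ⊕ 0x3 = 0xC.

P'1 = 0xC, P'2 = 0xD, P'3 = 0x3, P'4 = 0xD, P'5 = 0xC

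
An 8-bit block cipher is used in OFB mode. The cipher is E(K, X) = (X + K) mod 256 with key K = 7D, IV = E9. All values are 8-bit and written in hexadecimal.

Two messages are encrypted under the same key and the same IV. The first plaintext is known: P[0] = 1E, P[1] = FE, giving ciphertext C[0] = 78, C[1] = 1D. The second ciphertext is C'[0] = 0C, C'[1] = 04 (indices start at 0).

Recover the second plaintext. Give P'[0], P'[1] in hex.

In OFB with a reused IV, both messages share the same keystream S_i, so C_i ⊕ C'_i = P_i ⊕ P'_i and thus P'_i = P_i ⊕ C_i ⊕ C'_i.
P'[0]: 1E ⊕ 78 ⊕ 0C = 6A.
P'[1]: FE ⊕ 1D ⊕ 04 = E7.

P'[0] = 6A, P'[1] = E7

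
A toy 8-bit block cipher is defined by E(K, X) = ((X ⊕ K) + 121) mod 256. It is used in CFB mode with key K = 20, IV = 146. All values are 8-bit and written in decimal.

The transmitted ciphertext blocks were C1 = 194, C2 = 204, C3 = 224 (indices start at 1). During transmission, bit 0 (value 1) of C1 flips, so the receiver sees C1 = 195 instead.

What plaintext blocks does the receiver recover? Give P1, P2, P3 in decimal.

P1 = 60, P2 = 156, P3 = 177

CFB decryption: P_i = C_i ⊕ E(K, C_{i−1}), with C_{0} = IV.
Only C1 changed, to 195. In CFB, a change in C_i flips the same bit in P_i and garbles P_{i+1}. Decrypting the received ciphertext:
P1: E(K, 146) = 255; 195 ⊕ 255 = 60.
P2: E(K, 195) = 80; 204 ⊕ 80 = 156.
P3: E(K, 204) = 81; 224 ⊕ 81 = 177.
Blocks that differ from the original plaintext: P1, P2.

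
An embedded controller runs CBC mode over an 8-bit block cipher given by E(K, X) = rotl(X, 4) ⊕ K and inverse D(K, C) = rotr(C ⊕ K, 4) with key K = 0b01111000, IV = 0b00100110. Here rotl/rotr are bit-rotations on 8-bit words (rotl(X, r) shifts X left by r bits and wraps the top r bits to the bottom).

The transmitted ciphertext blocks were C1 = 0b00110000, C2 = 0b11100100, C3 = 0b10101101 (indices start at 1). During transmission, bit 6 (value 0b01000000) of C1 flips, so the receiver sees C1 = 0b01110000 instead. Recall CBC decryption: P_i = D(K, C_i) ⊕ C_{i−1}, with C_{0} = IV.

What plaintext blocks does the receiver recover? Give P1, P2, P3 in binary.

P1 = 0b10100110, P2 = 0b10111001, P3 = 0b10111001

Only C1 changed, to 0b01110000. In CBC, a change in C_i garbles P_i and flips the same bit in P_{i+1}. Decrypting the received ciphertext:
P1: D(K, 0b01110000) = 0b10000000; 0b10000000 ⊕ 0b00100110 = 0b10100110.
P2: D(K, 0b11100100) = 0b11001001; 0b11001001 ⊕ 0b01110000 = 0b10111001.
P3: D(K, 0b10101101) = 0b01011101; 0b01011101 ⊕ 0b11100100 = 0b10111001.
Blocks that differ from the original plaintext: P1, P2.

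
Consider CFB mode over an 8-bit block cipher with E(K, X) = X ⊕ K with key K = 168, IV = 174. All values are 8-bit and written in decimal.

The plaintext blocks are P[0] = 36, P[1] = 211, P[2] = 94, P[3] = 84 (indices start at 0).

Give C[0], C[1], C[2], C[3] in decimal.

C[0] = 34, C[1] = 89, C[2] = 175, C[3] = 83

CFB encryption: C_i = P_i ⊕ E(K, C_{i−1}), with C_{−1} = IV.
C[0]: E(K, 174) = 6; 36 ⊕ 6 = 34.
C[1]: E(K, 34) = 138; 211 ⊕ 138 = 89.
C[2]: E(K, 89) = 241; 94 ⊕ 241 = 175.
C[3]: E(K, 175) = 7; 84 ⊕ 7 = 83.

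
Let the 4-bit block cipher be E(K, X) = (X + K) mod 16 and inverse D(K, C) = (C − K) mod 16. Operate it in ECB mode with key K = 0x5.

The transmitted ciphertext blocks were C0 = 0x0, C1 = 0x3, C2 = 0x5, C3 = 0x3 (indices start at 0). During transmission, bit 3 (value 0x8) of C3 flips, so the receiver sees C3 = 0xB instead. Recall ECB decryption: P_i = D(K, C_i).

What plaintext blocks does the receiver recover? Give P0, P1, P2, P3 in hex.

P0 = 0xB, P1 = 0xE, P2 = 0x0, P3 = 0x6

Only C3 changed, to 0xB. In ECB, a change in C_i affects only P_i. Decrypting the received ciphertext:
P0: D(K, 0x0) = 0xB.
P1: D(K, 0x3) = 0xE.
P2: D(K, 0x5) = 0x0.
P3: D(K, 0xB) = 0x6.
Blocks that differ from the original plaintext: P3.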